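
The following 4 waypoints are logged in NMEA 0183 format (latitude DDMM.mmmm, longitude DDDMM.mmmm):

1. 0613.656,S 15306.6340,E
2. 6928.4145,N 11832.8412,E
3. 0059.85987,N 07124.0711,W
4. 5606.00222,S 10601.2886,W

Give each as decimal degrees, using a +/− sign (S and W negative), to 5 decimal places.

1. -6.22760, 153.11057
2. 69.47358, 118.54735
3. 0.99766, -71.40119
4. -56.10004, -106.02148

Point 1:
  Lat: degrees = first 2 digits = 6, minutes = 13.656; 6 + 13.656/60 = 6.227600
  S → negative
  Lon: split at 3 digits → 153° and 6.634′; 153 + 6.634/60 = 153.110567
  E ⇒ keep positive
Point 2:
  Latitude: split at 2 digits → 69° and 28.4145′; 69 + 28.4145/60 = 69.473575
  N → positive
  Lon: degrees = first 3 digits = 118, minutes = 32.8412; 118 + 32.8412/60 = 118.547353
  E ⇒ keep positive
Point 3:
  φ: degrees = first 2 digits = 0, minutes = 59.85987; 0 + 59.85987/60 = 0.997665
  N → positive
  Lon: degrees = first 3 digits = 71, minutes = 24.0711; 71 + 24.0711/60 = 71.401185
  hemisphere W, so the sign is −
Point 4:
  φ: split at 2 digits → 56° and 6.00222′; 56 + 6.00222/60 = 56.100037
  hemisphere S, so the sign is −
  Longitude: split at 3 digits → 106° and 1.2886′; 106 + 1.2886/60 = 106.021477
  W → negative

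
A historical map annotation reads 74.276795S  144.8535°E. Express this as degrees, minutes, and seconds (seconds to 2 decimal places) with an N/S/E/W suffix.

74°16′36.46″ S, 144°51′12.60″ E

Latitude: whole degrees 74; 16.60770′ → 16′ and 36.4620″
Longitude: whole degrees 144; 51.21000′ → 51′ and 12.6000″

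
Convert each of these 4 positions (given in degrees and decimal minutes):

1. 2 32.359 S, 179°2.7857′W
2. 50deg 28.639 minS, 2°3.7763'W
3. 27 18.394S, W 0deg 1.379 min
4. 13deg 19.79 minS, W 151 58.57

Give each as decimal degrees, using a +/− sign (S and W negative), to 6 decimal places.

1. -2.539317, -179.046428
2. -50.477317, -2.062938
3. -27.306567, -0.022983
4. -13.329833, -151.976167

Point 1:
  Latitude: 2 + 32.359/60 = 2.5393167
  hemisphere S, so the sign is −
  λ: 2.7857′ = 0.046428°; total 179.0464283
  hemisphere W, so the sign is −
Point 2:
  φ: 50 + 28.639/60 = 50.4773167
  hemisphere S, so the sign is −
  Lon: 2 + 3.7763/60 = 2.0629383
  W → negative
Point 3:
  φ: 27 + 18.394/60 = 27.3065667
  S → negative
  λ: 0 + 1.379/60 = 0.0229833
  hemisphere W, so the sign is −
Point 4:
  Latitude: 13 + 19.79/60 = 13.3298333
  hemisphere S, so the sign is −
  Longitude: 151 + 58.57/60 = 151.9761667
  hemisphere W, so the sign is −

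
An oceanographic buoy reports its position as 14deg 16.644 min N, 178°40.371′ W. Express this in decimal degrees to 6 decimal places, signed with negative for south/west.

14.277400, -178.672850

φ: 14 + 16.644/60 = 14.2774000
N ⇒ keep positive
Longitude: 178 + 40.371/60 = 178.6728500
hemisphere W, so the sign is −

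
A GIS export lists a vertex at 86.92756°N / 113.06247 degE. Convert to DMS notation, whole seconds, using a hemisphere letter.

86°55′39″ N, 113°03′45″ E

Lat: whole degrees 86; 55.65360′ → 55′ and 39.22″
Longitude: 0.062470° → 3.74820′; 0.74820 × 60 = 44.89″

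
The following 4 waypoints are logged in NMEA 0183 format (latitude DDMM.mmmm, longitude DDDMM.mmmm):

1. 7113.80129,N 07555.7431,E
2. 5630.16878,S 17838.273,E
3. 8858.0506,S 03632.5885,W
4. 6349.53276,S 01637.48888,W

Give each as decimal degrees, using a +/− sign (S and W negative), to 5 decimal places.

1. 71.23002, 75.92905
2. -56.50281, 178.63788
3. -88.96751, -36.54314
4. -63.82555, -16.62481

Point 1:
  Latitude: split at 2 digits → 71° and 13.80129′; 71 + 13.80129/60 = 71.230022
  N → positive
  Lon: degrees = first 3 digits = 75, minutes = 55.7431; 75 + 55.7431/60 = 75.929052
  E ⇒ keep positive
Point 2:
  Lat: split at 2 digits → 56° and 30.16878′; 56 + 30.16878/60 = 56.502813
  S → negative
  Lon: split at 3 digits → 178° and 38.273′; 178 + 38.273/60 = 178.637883
  E ⇒ keep positive
Point 3:
  Lat: degrees = first 2 digits = 88, minutes = 58.0506; 88 + 58.0506/60 = 88.967510
  hemisphere S, so the sign is −
  λ: split at 3 digits → 036° and 32.5885′; 36 + 32.5885/60 = 36.543142
  W ⇒ negate
Point 4:
  Lat: split at 2 digits → 63° and 49.53276′; 63 + 49.53276/60 = 63.825546
  S → negative
  λ: degrees = first 3 digits = 16, minutes = 37.48888; 16 + 37.48888/60 = 16.624815
  hemisphere W, so the sign is −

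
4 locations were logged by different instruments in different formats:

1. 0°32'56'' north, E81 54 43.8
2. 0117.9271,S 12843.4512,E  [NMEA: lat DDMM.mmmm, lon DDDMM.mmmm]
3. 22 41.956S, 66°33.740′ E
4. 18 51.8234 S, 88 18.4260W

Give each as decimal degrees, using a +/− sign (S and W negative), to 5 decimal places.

Point 1:
  φ: 0° + 32/60 + 56/3600 = 0 + 0.533333 + 0.015556 = 0.548889
  N → positive
  λ: 81° + 54/60 + 43.8/3600 = 81 + 0.900000 + 0.012167 = 81.912167
  E ⇒ keep positive
Point 2:
  Latitude: degrees = first 2 digits = 1, minutes = 17.9271; 1 + 17.9271/60 = 1.298785
  hemisphere S, so the sign is −
  Lon: split at 3 digits → 128° and 43.4512′; 128 + 43.4512/60 = 128.724187
  E → positive
Point 3:
  Lat: 22 + 41.956/60 = 22.699267
  hemisphere S, so the sign is −
  λ: 66 + 33.74/60 = 66.562333
  E ⇒ keep positive
Point 4:
  Latitude: 18 + 51.8234/60 = 18.863723
  S ⇒ negate
  λ: 88 + 18.426/60 = 88.307100
  W → negative

1. 0.54889, 81.91217
2. -1.29879, 128.72419
3. -22.69927, 66.56233
4. -18.86372, -88.30710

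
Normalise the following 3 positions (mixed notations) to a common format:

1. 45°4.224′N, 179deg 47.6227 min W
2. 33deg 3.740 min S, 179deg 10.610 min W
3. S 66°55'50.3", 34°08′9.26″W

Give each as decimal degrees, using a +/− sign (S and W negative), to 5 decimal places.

1. 45.07040, -179.79371
2. -33.06233, -179.17683
3. -66.93064, -34.13591

Point 1:
  Lat: 45 + 4.224/60 = 45.070400
  N ⇒ keep positive
  λ: 179 + 47.6227/60 = 179.793712
  W ⇒ negate
Point 2:
  Latitude: 3.74′ = 0.062333°; total 33.062333
  S → negative
  Lon: 10.61′ = 0.176833°; total 179.176833
  W ⇒ negate
Point 3:
  Lat: 66° + 55/60 + 50.3/3600 = 66 + 0.916667 + 0.013972 = 66.930639
  hemisphere S, so the sign is −
  Longitude: 8′ + 9.26″ = 8.15433′; 34 + 8.15433/60 = 34.135906
  hemisphere W, so the sign is −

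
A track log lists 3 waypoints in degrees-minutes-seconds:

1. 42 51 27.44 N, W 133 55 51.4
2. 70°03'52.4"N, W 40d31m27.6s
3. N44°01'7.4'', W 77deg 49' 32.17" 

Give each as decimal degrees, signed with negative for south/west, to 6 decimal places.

1. 42.857622, -133.930944
2. 70.064556, -40.524333
3. 44.018722, -77.825603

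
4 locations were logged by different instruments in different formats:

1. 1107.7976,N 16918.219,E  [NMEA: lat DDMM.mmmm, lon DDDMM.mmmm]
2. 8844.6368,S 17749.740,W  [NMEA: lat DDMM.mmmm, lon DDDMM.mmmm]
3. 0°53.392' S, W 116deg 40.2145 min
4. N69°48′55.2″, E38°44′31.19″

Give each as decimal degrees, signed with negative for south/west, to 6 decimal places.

Point 1:
  φ: split at 2 digits → 11° and 7.7976′; 11 + 7.7976/60 = 11.1299600
  N ⇒ keep positive
  Longitude: split at 3 digits → 169° and 18.219′; 169 + 18.219/60 = 169.3036500
  E ⇒ keep positive
Point 2:
  Lat: split at 2 digits → 88° and 44.6368′; 88 + 44.6368/60 = 88.7439467
  hemisphere S, so the sign is −
  λ: degrees = first 3 digits = 177, minutes = 49.74; 177 + 49.74/60 = 177.8290000
  hemisphere W, so the sign is −
Point 3:
  Lat: 53.392′ = 0.889867°; total 0.8898667
  S → negative
  Lon: 40.2145′ = 0.670242°; total 116.6702417
  W → negative
Point 4:
  φ: 69° + 48/60 + 55.2/3600 = 69 + 0.800000 + 0.015333 = 69.8153333
  N → positive
  λ: 44′ + 31.19″ = 44.51983′; 38 + 44.51983/60 = 38.7419972
  E ⇒ keep positive

1. 11.129960, 169.303650
2. -88.743947, -177.829000
3. -0.889867, -116.670242
4. 69.815333, 38.741997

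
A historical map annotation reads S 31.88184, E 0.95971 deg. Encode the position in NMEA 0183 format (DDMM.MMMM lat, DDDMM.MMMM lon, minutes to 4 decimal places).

Latitude: fractional part 0.881840 → 52.910400 minutes
Lon: fractional part 0.959710 → 57.582600 minutes

3152.9104,S / 00057.5826,E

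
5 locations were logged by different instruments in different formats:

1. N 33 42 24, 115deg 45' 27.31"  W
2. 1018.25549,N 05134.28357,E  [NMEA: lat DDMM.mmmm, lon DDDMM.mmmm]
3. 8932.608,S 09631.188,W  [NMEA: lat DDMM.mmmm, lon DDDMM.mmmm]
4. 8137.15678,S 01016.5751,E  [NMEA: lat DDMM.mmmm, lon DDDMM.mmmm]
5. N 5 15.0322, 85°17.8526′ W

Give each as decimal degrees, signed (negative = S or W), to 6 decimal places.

Point 1:
  φ: 42′ + 24″ = 42.40000′; 33 + 42.40000/60 = 33.7066667
  N ⇒ keep positive
  Lon: 115 + 45/60 + 27.31/3600 = 115.7575861
  hemisphere W, so the sign is −
Point 2:
  φ: split at 2 digits → 10° and 18.25549′; 10 + 18.25549/60 = 10.3042582
  N → positive
  Lon: degrees = first 3 digits = 51, minutes = 34.28357; 51 + 34.28357/60 = 51.5713928
  E → positive
Point 3:
  Latitude: degrees = first 2 digits = 89, minutes = 32.608; 89 + 32.608/60 = 89.5434667
  hemisphere S, so the sign is −
  Longitude: degrees = first 3 digits = 96, minutes = 31.188; 96 + 31.188/60 = 96.5198000
  W → negative
Point 4:
  φ: degrees = first 2 digits = 81, minutes = 37.15678; 81 + 37.15678/60 = 81.6192797
  hemisphere S, so the sign is −
  Lon: split at 3 digits → 010° and 16.5751′; 10 + 16.5751/60 = 10.2762517
  E ⇒ keep positive
Point 5:
  φ: 15.0322′ = 0.250537°; total 5.2505367
  N → positive
  Lon: 85 + 17.8526/60 = 85.2975433
  W ⇒ negate

1. 33.706667, -115.757586
2. 10.304258, 51.571393
3. -89.543467, -96.519800
4. -81.619280, 10.276252
5. 5.250537, -85.297543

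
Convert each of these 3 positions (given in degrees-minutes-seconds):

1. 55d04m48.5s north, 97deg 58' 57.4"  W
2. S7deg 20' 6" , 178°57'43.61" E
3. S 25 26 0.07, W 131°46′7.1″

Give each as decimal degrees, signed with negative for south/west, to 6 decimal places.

1. 55.080139, -97.982611
2. -7.335000, 178.962114
3. -25.433353, -131.768639

Point 1:
  Lat: 55 + 4/60 + 48.5/3600 = 55.0801389
  N ⇒ keep positive
  λ: 58′ + 57.4″ = 58.95667′; 97 + 58.95667/60 = 97.9826111
  W ⇒ negate
Point 2:
  φ: 7 + 20/60 + 6/3600 = 7.3350000
  hemisphere S, so the sign is −
  Longitude: 178° + 57/60 + 43.61/3600 = 178 + 0.950000 + 0.012114 = 178.9621139
  E → positive
Point 3:
  Latitude: 25 + 26/60 + 0.07/3600 = 25.4333528
  S → negative
  Longitude: 46′ + 7.1″ = 46.11833′; 131 + 46.11833/60 = 131.7686389
  W → negative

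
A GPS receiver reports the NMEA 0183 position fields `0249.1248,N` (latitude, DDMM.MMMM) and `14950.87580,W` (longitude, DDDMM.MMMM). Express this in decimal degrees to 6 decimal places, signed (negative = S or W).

2.818747, -149.847930

Latitude: split at 2 digits → 02° and 49.1248′; 2 + 49.1248/60 = 2.8187467
N → positive
Lon: degrees = first 3 digits = 149, minutes = 50.8758; 149 + 50.8758/60 = 149.8479300
W → negative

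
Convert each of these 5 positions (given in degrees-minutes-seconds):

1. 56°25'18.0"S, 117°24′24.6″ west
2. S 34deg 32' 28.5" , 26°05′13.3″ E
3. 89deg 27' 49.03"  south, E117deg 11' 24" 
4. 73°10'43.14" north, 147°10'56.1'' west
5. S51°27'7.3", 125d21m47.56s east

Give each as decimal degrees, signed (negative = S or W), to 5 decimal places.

1. -56.42167, -117.40683
2. -34.54125, 26.08703
3. -89.46362, 117.19000
4. 73.17865, -147.18225
5. -51.45203, 125.36321

Point 1:
  Latitude: 25′ + 18″ = 25.30000′; 56 + 25.30000/60 = 56.421667
  hemisphere S, so the sign is −
  λ: 117 + 24/60 + 24.6/3600 = 117.406833
  hemisphere W, so the sign is −
Point 2:
  Lat: 34° + 32/60 + 28.5/3600 = 34 + 0.533333 + 0.007917 = 34.541250
  S ⇒ negate
  Lon: 5′ + 13.3″ = 5.22167′; 26 + 5.22167/60 = 26.087028
  E ⇒ keep positive
Point 3:
  φ: 89 + 27/60 + 49.03/3600 = 89.463619
  S ⇒ negate
  Lon: 11′ + 24″ = 11.40000′; 117 + 11.40000/60 = 117.190000
  E ⇒ keep positive
Point 4:
  φ: 10′ + 43.14″ = 10.71900′; 73 + 10.71900/60 = 73.178650
  N ⇒ keep positive
  λ: 147 + 10/60 + 56.1/3600 = 147.182250
  hemisphere W, so the sign is −
Point 5:
  φ: 51 + 27/60 + 7.3/3600 = 51.452028
  hemisphere S, so the sign is −
  Longitude: 125 + 21/60 + 47.56/3600 = 125.363211
  E → positive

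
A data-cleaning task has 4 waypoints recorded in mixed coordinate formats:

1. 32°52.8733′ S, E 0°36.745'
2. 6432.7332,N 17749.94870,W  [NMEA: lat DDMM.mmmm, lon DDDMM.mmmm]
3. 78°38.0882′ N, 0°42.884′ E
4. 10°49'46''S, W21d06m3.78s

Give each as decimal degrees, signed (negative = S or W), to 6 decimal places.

1. -32.881222, 0.612417
2. 64.545553, -177.832478
3. 78.634803, 0.714733
4. -10.829444, -21.101050

Point 1:
  φ: 52.8733′ = 0.881222°; total 32.8812217
  hemisphere S, so the sign is −
  Lon: 36.745′ = 0.612417°; total 0.6124167
  E ⇒ keep positive
Point 2:
  Lat: degrees = first 2 digits = 64, minutes = 32.7332; 64 + 32.7332/60 = 64.5455533
  N → positive
  Longitude: degrees = first 3 digits = 177, minutes = 49.9487; 177 + 49.9487/60 = 177.8324783
  hemisphere W, so the sign is −
Point 3:
  φ: 78 + 38.0882/60 = 78.6348033
  N → positive
  Lon: 0 + 42.884/60 = 0.7147333
  E ⇒ keep positive
Point 4:
  φ: 10° + 49/60 + 46/3600 = 10 + 0.816667 + 0.012778 = 10.8294444
  hemisphere S, so the sign is −
  Longitude: 6′ + 3.78″ = 6.06300′; 21 + 6.06300/60 = 21.1010500
  W → negative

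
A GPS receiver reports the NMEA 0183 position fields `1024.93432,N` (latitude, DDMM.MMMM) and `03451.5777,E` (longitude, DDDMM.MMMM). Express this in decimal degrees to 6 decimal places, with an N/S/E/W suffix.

10.415572° N, 34.859628° E

φ: degrees = first 2 digits = 10, minutes = 24.93432; 10 + 24.93432/60 = 10.4155720
Longitude: degrees = first 3 digits = 34, minutes = 51.5777; 34 + 51.5777/60 = 34.8596283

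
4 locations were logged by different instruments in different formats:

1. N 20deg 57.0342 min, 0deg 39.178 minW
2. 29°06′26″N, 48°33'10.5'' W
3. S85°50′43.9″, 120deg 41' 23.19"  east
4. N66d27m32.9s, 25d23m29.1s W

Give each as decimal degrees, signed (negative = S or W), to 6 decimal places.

1. 20.950570, -0.652967
2. 29.107222, -48.552917
3. -85.845528, 120.689775
4. 66.459139, -25.391417

Point 1:
  Latitude: 57.0342′ = 0.950570°; total 20.9505700
  N ⇒ keep positive
  Longitude: 0 + 39.178/60 = 0.6529667
  W → negative
Point 2:
  Latitude: 6′ + 26″ = 6.43333′; 29 + 6.43333/60 = 29.1072222
  N ⇒ keep positive
  λ: 48° + 33/60 + 10.5/3600 = 48 + 0.550000 + 0.002917 = 48.5529167
  W → negative
Point 3:
  Latitude: 85 + 50/60 + 43.9/3600 = 85.8455278
  S → negative
  Longitude: 41′ + 23.19″ = 41.38650′; 120 + 41.38650/60 = 120.6897750
  E ⇒ keep positive
Point 4:
  Lat: 66° + 27/60 + 32.9/3600 = 66 + 0.450000 + 0.009139 = 66.4591389
  N → positive
  Longitude: 25 + 23/60 + 29.1/3600 = 25.3914167
  W → negative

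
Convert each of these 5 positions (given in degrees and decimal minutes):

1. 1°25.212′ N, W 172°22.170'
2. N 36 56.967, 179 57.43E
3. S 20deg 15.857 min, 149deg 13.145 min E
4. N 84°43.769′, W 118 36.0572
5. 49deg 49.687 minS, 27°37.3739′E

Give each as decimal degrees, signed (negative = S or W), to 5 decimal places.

1. 1.42020, -172.36950
2. 36.94945, 179.95717
3. -20.26428, 149.21908
4. 84.72948, -118.60095
5. -49.82812, 27.62290

Point 1:
  Lat: 25.212′ = 0.420200°; total 1.420200
  N ⇒ keep positive
  λ: 22.17′ = 0.369500°; total 172.369500
  W ⇒ negate
Point 2:
  Lat: 36 + 56.967/60 = 36.949450
  N ⇒ keep positive
  Lon: 57.43′ = 0.957167°; total 179.957167
  E → positive
Point 3:
  φ: 20 + 15.857/60 = 20.264283
  S → negative
  Lon: 149 + 13.145/60 = 149.219083
  E ⇒ keep positive
Point 4:
  Latitude: 43.769′ = 0.729483°; total 84.729483
  N ⇒ keep positive
  Lon: 36.0572′ = 0.600953°; total 118.600953
  W ⇒ negate
Point 5:
  φ: 49.687′ = 0.828117°; total 49.828117
  hemisphere S, so the sign is −
  Longitude: 37.3739′ = 0.622898°; total 27.622898
  E ⇒ keep positive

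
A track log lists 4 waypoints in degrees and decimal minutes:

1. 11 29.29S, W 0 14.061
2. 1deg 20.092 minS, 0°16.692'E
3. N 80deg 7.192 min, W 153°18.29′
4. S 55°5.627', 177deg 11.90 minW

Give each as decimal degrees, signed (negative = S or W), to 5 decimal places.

Point 1:
  Lat: 29.29′ = 0.488167°; total 11.488167
  hemisphere S, so the sign is −
  Longitude: 14.061′ = 0.234350°; total 0.234350
  hemisphere W, so the sign is −
Point 2:
  Lat: 20.092′ = 0.334867°; total 1.334867
  S → negative
  Longitude: 0 + 16.692/60 = 0.278200
  E → positive
Point 3:
  Lat: 7.192′ = 0.119867°; total 80.119867
  N ⇒ keep positive
  Lon: 18.29′ = 0.304833°; total 153.304833
  hemisphere W, so the sign is −
Point 4:
  φ: 5.627′ = 0.093783°; total 55.093783
  S ⇒ negate
  Lon: 177 + 11.9/60 = 177.198333
  W → negative

1. -11.48817, -0.23435
2. -1.33487, 0.27820
3. 80.11987, -153.30483
4. -55.09378, -177.19833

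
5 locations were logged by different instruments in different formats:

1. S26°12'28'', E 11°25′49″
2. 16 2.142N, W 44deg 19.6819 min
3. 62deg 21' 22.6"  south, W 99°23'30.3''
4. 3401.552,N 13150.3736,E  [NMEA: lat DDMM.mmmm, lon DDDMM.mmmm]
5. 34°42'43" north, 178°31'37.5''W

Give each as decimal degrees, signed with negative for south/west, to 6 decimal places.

1. -26.207778, 11.430278
2. 16.035700, -44.328032
3. -62.356278, -99.391750
4. 34.025867, 131.839560
5. 34.711944, -178.527083

Point 1:
  Latitude: 26° + 12/60 + 28/3600 = 26 + 0.200000 + 0.007778 = 26.2077778
  hemisphere S, so the sign is −
  λ: 25′ + 49″ = 25.81667′; 11 + 25.81667/60 = 11.4302778
  E ⇒ keep positive
Point 2:
  Latitude: 16 + 2.142/60 = 16.0357000
  N → positive
  Longitude: 19.6819′ = 0.328032°; total 44.3280317
  hemisphere W, so the sign is −
Point 3:
  φ: 62° + 21/60 + 22.6/3600 = 62 + 0.350000 + 0.006278 = 62.3562778
  hemisphere S, so the sign is −
  Lon: 99° + 23/60 + 30.3/3600 = 99 + 0.383333 + 0.008417 = 99.3917500
  hemisphere W, so the sign is −
Point 4:
  φ: split at 2 digits → 34° and 1.552′; 34 + 1.552/60 = 34.0258667
  N ⇒ keep positive
  Lon: degrees = first 3 digits = 131, minutes = 50.3736; 131 + 50.3736/60 = 131.8395600
  E → positive
Point 5:
  Lat: 34° + 42/60 + 43/3600 = 34 + 0.700000 + 0.011944 = 34.7119444
  N ⇒ keep positive
  Lon: 178° + 31/60 + 37.5/3600 = 178 + 0.516667 + 0.010417 = 178.5270833
  W → negative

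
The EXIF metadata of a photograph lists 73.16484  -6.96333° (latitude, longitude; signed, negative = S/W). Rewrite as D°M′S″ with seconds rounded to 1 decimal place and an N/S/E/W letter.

Lat: 0.164840° → 9.89040′; 0.89040 × 60 = 53.424″
Longitude is negative → W; |value| = 6.963330
Lon: 0.963330° → 57.79980′; 0.79980 × 60 = 47.988″

73°09′53.4″ N, 6°57′48.0″ W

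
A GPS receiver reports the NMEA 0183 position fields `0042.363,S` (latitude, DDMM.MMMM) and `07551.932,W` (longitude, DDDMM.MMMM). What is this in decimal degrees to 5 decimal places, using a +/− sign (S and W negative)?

-0.70605, -75.86553

φ: split at 2 digits → 00° and 42.363′; 0 + 42.363/60 = 0.706050
S ⇒ negate
λ: split at 3 digits → 075° and 51.932′; 75 + 51.932/60 = 75.865533
hemisphere W, so the sign is −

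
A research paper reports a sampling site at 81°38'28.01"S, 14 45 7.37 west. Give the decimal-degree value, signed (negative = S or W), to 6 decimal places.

-81.641114, -14.752047

Latitude: 81° + 38/60 + 28.01/3600 = 81 + 0.633333 + 0.007781 = 81.6411139
hemisphere S, so the sign is −
λ: 45′ + 7.37″ = 45.12283′; 14 + 45.12283/60 = 14.7520472
W → negative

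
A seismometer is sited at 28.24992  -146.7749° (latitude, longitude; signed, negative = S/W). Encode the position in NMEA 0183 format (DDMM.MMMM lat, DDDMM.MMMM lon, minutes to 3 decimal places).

2814.995,N / 14646.494,W

Lat: minutes = (28.249920 − 28) × 60 = 14.99520
Longitude is negative → W; |value| = 146.774900
Lon: 146° + 0.774900 × 60 = 146° 46.49400′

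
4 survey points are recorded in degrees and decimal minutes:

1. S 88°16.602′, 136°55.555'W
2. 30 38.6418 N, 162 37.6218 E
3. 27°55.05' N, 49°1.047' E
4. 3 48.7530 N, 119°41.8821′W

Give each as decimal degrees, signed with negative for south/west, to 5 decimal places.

Point 1:
  Lat: 16.602′ = 0.276700°; total 88.276700
  S ⇒ negate
  Lon: 136 + 55.555/60 = 136.925917
  W ⇒ negate
Point 2:
  Lat: 30 + 38.6418/60 = 30.644030
  N ⇒ keep positive
  Longitude: 162 + 37.6218/60 = 162.627030
  E ⇒ keep positive
Point 3:
  Latitude: 55.05′ = 0.917500°; total 27.917500
  N ⇒ keep positive
  Lon: 1.047′ = 0.017450°; total 49.017450
  E → positive
Point 4:
  φ: 3 + 48.753/60 = 3.812550
  N ⇒ keep positive
  λ: 119 + 41.8821/60 = 119.698035
  W ⇒ negate

1. -88.27670, -136.92592
2. 30.64403, 162.62703
3. 27.91750, 49.01745
4. 3.81255, -119.69804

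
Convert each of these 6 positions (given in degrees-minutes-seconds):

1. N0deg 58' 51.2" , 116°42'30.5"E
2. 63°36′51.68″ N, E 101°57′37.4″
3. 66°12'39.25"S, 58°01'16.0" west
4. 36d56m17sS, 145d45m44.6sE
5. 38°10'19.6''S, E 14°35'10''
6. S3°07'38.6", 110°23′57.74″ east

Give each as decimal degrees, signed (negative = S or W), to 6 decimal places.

1. 0.980889, 116.708472
2. 63.614356, 101.960389
3. -66.210903, -58.021111
4. -36.938056, 145.762389
5. -38.172111, 14.586111
6. -3.127389, 110.399372

Point 1:
  Latitude: 0 + 58/60 + 51.2/3600 = 0.9808889
  N → positive
  Longitude: 116 + 42/60 + 30.5/3600 = 116.7084722
  E → positive
Point 2:
  Latitude: 63° + 36/60 + 51.68/3600 = 63 + 0.600000 + 0.014356 = 63.6143556
  N → positive
  Lon: 101 + 57/60 + 37.4/3600 = 101.9603889
  E ⇒ keep positive
Point 3:
  Lat: 66 + 12/60 + 39.25/3600 = 66.2109028
  S → negative
  Longitude: 58 + 1/60 + 16/3600 = 58.0211111
  hemisphere W, so the sign is −
Point 4:
  Lat: 56′ + 17″ = 56.28333′; 36 + 56.28333/60 = 36.9380556
  hemisphere S, so the sign is −
  Lon: 145° + 45/60 + 44.6/3600 = 145 + 0.750000 + 0.012389 = 145.7623889
  E ⇒ keep positive
Point 5:
  Latitude: 10′ + 19.6″ = 10.32667′; 38 + 10.32667/60 = 38.1721111
  S → negative
  λ: 14° + 35/60 + 10/3600 = 14 + 0.583333 + 0.002778 = 14.5861111
  E → positive
Point 6:
  Latitude: 3 + 7/60 + 38.6/3600 = 3.1273889
  hemisphere S, so the sign is −
  Lon: 23′ + 57.74″ = 23.96233′; 110 + 23.96233/60 = 110.3993722
  E ⇒ keep positive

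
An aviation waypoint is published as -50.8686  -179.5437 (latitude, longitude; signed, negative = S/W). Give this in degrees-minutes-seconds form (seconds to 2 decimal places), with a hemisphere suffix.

Latitude is negative → S; |value| = 50.868600
φ: 0.868600° → 52.11600′; 0.11600 × 60 = 6.9600″
Longitude is negative → W; |value| = 179.543700
Lon: 0.543700 × 60 = 32.62200′ → 32′, remainder × 60 = 37.3200″

50°52′6.96″ S, 179°32′37.32″ W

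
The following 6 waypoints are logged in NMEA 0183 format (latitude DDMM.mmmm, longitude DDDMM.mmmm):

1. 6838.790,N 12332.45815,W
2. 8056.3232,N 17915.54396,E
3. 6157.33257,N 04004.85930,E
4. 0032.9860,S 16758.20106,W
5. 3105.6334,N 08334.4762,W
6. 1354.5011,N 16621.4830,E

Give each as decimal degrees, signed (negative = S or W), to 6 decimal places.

Point 1:
  Latitude: split at 2 digits → 68° and 38.79′; 68 + 38.79/60 = 68.6465000
  N → positive
  Lon: degrees = first 3 digits = 123, minutes = 32.45815; 123 + 32.45815/60 = 123.5409692
  W → negative
Point 2:
  Lat: degrees = first 2 digits = 80, minutes = 56.3232; 80 + 56.3232/60 = 80.9387200
  N ⇒ keep positive
  Longitude: degrees = first 3 digits = 179, minutes = 15.54396; 179 + 15.54396/60 = 179.2590660
  E → positive
Point 3:
  Lat: split at 2 digits → 61° and 57.33257′; 61 + 57.33257/60 = 61.9555428
  N ⇒ keep positive
  λ: split at 3 digits → 040° and 4.8593′; 40 + 4.8593/60 = 40.0809883
  E → positive
Point 4:
  Lat: split at 2 digits → 00° and 32.986′; 0 + 32.986/60 = 0.5497667
  S ⇒ negate
  λ: split at 3 digits → 167° and 58.20106′; 167 + 58.20106/60 = 167.9700177
  W ⇒ negate
Point 5:
  φ: split at 2 digits → 31° and 5.6334′; 31 + 5.6334/60 = 31.0938900
  N ⇒ keep positive
  λ: degrees = first 3 digits = 83, minutes = 34.4762; 83 + 34.4762/60 = 83.5746033
  W → negative
Point 6:
  Latitude: split at 2 digits → 13° and 54.5011′; 13 + 54.5011/60 = 13.9083517
  N ⇒ keep positive
  Lon: degrees = first 3 digits = 166, minutes = 21.483; 166 + 21.483/60 = 166.3580500
  E → positive

1. 68.646500, -123.540969
2. 80.938720, 179.259066
3. 61.955543, 40.080988
4. -0.549767, -167.970018
5. 31.093890, -83.574603
6. 13.908352, 166.358050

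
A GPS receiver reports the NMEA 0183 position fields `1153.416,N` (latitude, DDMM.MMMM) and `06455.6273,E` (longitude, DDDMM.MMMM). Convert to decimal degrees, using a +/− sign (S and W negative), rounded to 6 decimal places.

11.890267, 64.927122

Lat: degrees = first 2 digits = 11, minutes = 53.416; 11 + 53.416/60 = 11.8902667
N ⇒ keep positive
Longitude: split at 3 digits → 064° and 55.6273′; 64 + 55.6273/60 = 64.9271217
E ⇒ keep positive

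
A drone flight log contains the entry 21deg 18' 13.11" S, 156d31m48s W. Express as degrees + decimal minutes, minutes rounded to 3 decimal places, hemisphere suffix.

21° 18.219′ S, 156° 31.800′ W

Lat: 18 + 13.11/60 = 18.21850′
Longitude: 31 + 48/60 = 31.80000′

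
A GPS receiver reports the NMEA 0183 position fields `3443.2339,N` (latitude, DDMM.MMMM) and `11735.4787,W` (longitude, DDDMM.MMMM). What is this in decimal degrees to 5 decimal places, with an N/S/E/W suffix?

34.72057° N, 117.59131° W

φ: split at 2 digits → 34° and 43.2339′; 34 + 43.2339/60 = 34.720565
Lon: split at 3 digits → 117° and 35.4787′; 117 + 35.4787/60 = 117.591312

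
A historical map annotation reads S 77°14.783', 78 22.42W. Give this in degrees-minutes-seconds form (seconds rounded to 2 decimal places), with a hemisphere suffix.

77°14′46.98″ S, 78°22′25.20″ W

φ: fractional minutes 0.78300 × 60 = 46.9800″
Longitude: fractional minutes 0.42000 × 60 = 25.2000″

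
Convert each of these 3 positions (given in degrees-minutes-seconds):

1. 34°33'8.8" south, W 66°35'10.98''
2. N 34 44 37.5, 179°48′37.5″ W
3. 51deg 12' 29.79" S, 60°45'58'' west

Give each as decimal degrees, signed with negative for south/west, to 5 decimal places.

Point 1:
  φ: 34° + 33/60 + 8.8/3600 = 34 + 0.550000 + 0.002444 = 34.552444
  S → negative
  λ: 66° + 35/60 + 10.98/3600 = 66 + 0.583333 + 0.003050 = 66.586383
  W ⇒ negate
Point 2:
  φ: 34° + 44/60 + 37.5/3600 = 34 + 0.733333 + 0.010417 = 34.743750
  N → positive
  Longitude: 48′ + 37.5″ = 48.62500′; 179 + 48.62500/60 = 179.810417
  W → negative
Point 3:
  Lat: 12′ + 29.79″ = 12.49650′; 51 + 12.49650/60 = 51.208275
  S → negative
  λ: 45′ + 58″ = 45.96667′; 60 + 45.96667/60 = 60.766111
  W ⇒ negate

1. -34.55244, -66.58638
2. 34.74375, -179.81042
3. -51.20828, -60.76611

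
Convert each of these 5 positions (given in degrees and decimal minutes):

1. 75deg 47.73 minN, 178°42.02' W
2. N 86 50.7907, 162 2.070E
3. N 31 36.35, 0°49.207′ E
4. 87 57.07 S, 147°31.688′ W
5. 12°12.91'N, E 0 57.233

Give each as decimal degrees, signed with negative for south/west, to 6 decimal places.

Point 1:
  Lat: 47.73′ = 0.795500°; total 75.7955000
  N ⇒ keep positive
  Lon: 178 + 42.02/60 = 178.7003333
  W → negative
Point 2:
  φ: 86 + 50.7907/60 = 86.8465117
  N → positive
  λ: 2.07′ = 0.034500°; total 162.0345000
  E ⇒ keep positive
Point 3:
  Lat: 36.35′ = 0.605833°; total 31.6058333
  N → positive
  λ: 0 + 49.207/60 = 0.8201167
  E → positive
Point 4:
  Latitude: 87 + 57.07/60 = 87.9511667
  hemisphere S, so the sign is −
  λ: 147 + 31.688/60 = 147.5281333
  hemisphere W, so the sign is −
Point 5:
  Latitude: 12 + 12.91/60 = 12.2151667
  N ⇒ keep positive
  Longitude: 57.233′ = 0.953883°; total 0.9538833
  E ⇒ keep positive

1. 75.795500, -178.700333
2. 86.846512, 162.034500
3. 31.605833, 0.820117
4. -87.951167, -147.528133
5. 12.215167, 0.953883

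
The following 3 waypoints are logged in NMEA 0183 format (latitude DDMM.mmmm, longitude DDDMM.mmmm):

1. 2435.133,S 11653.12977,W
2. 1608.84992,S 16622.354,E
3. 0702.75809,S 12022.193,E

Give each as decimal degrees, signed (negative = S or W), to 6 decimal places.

Point 1:
  Latitude: split at 2 digits → 24° and 35.133′; 24 + 35.133/60 = 24.5855500
  S ⇒ negate
  Longitude: degrees = first 3 digits = 116, minutes = 53.12977; 116 + 53.12977/60 = 116.8854962
  W → negative
Point 2:
  φ: split at 2 digits → 16° and 8.84992′; 16 + 8.84992/60 = 16.1474987
  hemisphere S, so the sign is −
  Longitude: split at 3 digits → 166° and 22.354′; 166 + 22.354/60 = 166.3725667
  E ⇒ keep positive
Point 3:
  φ: degrees = first 2 digits = 7, minutes = 2.75809; 7 + 2.75809/60 = 7.0459682
  S → negative
  λ: split at 3 digits → 120° and 22.193′; 120 + 22.193/60 = 120.3698833
  E ⇒ keep positive

1. -24.585550, -116.885496
2. -16.147499, 166.372567
3. -7.045968, 120.369883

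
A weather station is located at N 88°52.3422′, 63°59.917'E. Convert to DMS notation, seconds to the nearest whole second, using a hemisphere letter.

88°52′21″ N, 63°59′55″ E

Latitude: fractional minutes 0.34220 × 60 = 20.53″
λ: fractional minutes 0.91700 × 60 = 55.02″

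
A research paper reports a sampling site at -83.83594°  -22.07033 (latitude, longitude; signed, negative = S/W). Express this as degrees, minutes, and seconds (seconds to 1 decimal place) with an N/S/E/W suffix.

Latitude is negative → S; |value| = 83.835940
φ: 0.835940° → 50.15640′; 0.15640 × 60 = 9.384″
Longitude is negative → W; |value| = 22.070330
Lon: 0.070330 × 60 = 4.21980′ → 4′, remainder × 60 = 13.188″

83°50′9.4″ S, 22°04′13.2″ W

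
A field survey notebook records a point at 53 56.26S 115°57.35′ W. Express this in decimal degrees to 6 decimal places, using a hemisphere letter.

53.937667° S, 115.955833° W

φ: 56.26′ = 0.937667°; total 53.9376667
λ: 57.35′ = 0.955833°; total 115.9558333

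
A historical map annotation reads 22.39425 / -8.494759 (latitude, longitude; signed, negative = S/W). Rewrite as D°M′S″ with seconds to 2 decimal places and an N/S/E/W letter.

22°23′39.30″ N, 8°29′41.13″ W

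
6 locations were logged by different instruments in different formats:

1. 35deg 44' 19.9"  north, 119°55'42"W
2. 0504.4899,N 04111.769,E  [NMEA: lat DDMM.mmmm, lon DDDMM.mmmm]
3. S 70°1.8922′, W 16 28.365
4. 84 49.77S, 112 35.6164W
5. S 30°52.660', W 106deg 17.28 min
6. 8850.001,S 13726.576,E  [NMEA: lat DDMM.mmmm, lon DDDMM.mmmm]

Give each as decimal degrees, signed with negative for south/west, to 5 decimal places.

1. 35.73886, -119.92833
2. 5.07483, 41.19615
3. -70.03154, -16.47275
4. -84.82950, -112.59361
5. -30.87767, -106.28800
6. -88.83335, 137.44293

Point 1:
  Lat: 44′ + 19.9″ = 44.33167′; 35 + 44.33167/60 = 35.738861
  N → positive
  λ: 119° + 55/60 + 42/3600 = 119 + 0.916667 + 0.011667 = 119.928333
  W → negative
Point 2:
  Lat: degrees = first 2 digits = 5, minutes = 4.4899; 5 + 4.4899/60 = 5.074832
  N ⇒ keep positive
  Longitude: split at 3 digits → 041° and 11.769′; 41 + 11.769/60 = 41.196150
  E ⇒ keep positive
Point 3:
  φ: 1.8922′ = 0.031537°; total 70.031537
  S ⇒ negate
  Longitude: 16 + 28.365/60 = 16.472750
  W ⇒ negate
Point 4:
  Latitude: 49.77′ = 0.829500°; total 84.829500
  S → negative
  Longitude: 112 + 35.6164/60 = 112.593607
  W ⇒ negate
Point 5:
  φ: 30 + 52.66/60 = 30.877667
  hemisphere S, so the sign is −
  Lon: 106 + 17.28/60 = 106.288000
  W → negative
Point 6:
  Lat: degrees = first 2 digits = 88, minutes = 50.001; 88 + 50.001/60 = 88.833350
  hemisphere S, so the sign is −
  λ: split at 3 digits → 137° and 26.576′; 137 + 26.576/60 = 137.442933
  E ⇒ keep positive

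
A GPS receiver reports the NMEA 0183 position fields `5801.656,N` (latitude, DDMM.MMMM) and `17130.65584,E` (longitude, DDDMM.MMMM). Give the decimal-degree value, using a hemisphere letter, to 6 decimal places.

58.027600° N, 171.510931° E

φ: split at 2 digits → 58° and 1.656′; 58 + 1.656/60 = 58.0276000
λ: split at 3 digits → 171° and 30.65584′; 171 + 30.65584/60 = 171.5109307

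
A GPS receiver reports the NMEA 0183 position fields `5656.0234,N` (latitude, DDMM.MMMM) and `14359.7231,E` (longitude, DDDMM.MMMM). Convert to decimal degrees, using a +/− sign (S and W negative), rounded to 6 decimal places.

56.933723, 143.995385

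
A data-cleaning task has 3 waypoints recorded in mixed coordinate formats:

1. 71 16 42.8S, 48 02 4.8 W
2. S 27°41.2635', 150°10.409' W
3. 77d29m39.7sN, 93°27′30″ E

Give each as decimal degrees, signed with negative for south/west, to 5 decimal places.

1. -71.27856, -48.03467
2. -27.68773, -150.17348
3. 77.49436, 93.45833

Point 1:
  Lat: 71° + 16/60 + 42.8/3600 = 71 + 0.266667 + 0.011889 = 71.278556
  S ⇒ negate
  λ: 48° + 2/60 + 4.8/3600 = 48 + 0.033333 + 0.001333 = 48.034667
  hemisphere W, so the sign is −
Point 2:
  φ: 27 + 41.2635/60 = 27.687725
  hemisphere S, so the sign is −
  Longitude: 150 + 10.409/60 = 150.173483
  W → negative
Point 3:
  Latitude: 77° + 29/60 + 39.7/3600 = 77 + 0.483333 + 0.011028 = 77.494361
  N ⇒ keep positive
  Longitude: 93 + 27/60 + 30/3600 = 93.458333
  E ⇒ keep positive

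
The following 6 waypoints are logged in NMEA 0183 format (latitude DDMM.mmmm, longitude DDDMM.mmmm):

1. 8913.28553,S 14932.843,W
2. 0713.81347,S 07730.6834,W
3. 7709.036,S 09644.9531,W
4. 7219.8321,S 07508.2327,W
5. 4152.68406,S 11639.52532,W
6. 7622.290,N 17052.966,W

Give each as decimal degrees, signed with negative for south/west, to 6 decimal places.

Point 1:
  Lat: split at 2 digits → 89° and 13.28553′; 89 + 13.28553/60 = 89.2214255
  hemisphere S, so the sign is −
  Longitude: split at 3 digits → 149° and 32.843′; 149 + 32.843/60 = 149.5473833
  hemisphere W, so the sign is −
Point 2:
  Latitude: split at 2 digits → 07° and 13.81347′; 7 + 13.81347/60 = 7.2302245
  hemisphere S, so the sign is −
  λ: split at 3 digits → 077° and 30.6834′; 77 + 30.6834/60 = 77.5113900
  hemisphere W, so the sign is −
Point 3:
  Latitude: degrees = first 2 digits = 77, minutes = 9.036; 77 + 9.036/60 = 77.1506000
  S ⇒ negate
  Longitude: split at 3 digits → 096° and 44.9531′; 96 + 44.9531/60 = 96.7492183
  W ⇒ negate
Point 4:
  Lat: split at 2 digits → 72° and 19.8321′; 72 + 19.8321/60 = 72.3305350
  S ⇒ negate
  λ: split at 3 digits → 075° and 8.2327′; 75 + 8.2327/60 = 75.1372117
  W → negative
Point 5:
  Lat: split at 2 digits → 41° and 52.68406′; 41 + 52.68406/60 = 41.8780677
  S → negative
  Longitude: degrees = first 3 digits = 116, minutes = 39.52532; 116 + 39.52532/60 = 116.6587553
  hemisphere W, so the sign is −
Point 6:
  φ: degrees = first 2 digits = 76, minutes = 22.29; 76 + 22.29/60 = 76.3715000
  N ⇒ keep positive
  Longitude: split at 3 digits → 170° and 52.966′; 170 + 52.966/60 = 170.8827667
  W → negative

1. -89.221426, -149.547383
2. -7.230225, -77.511390
3. -77.150600, -96.749218
4. -72.330535, -75.137212
5. -41.878068, -116.658755
6. 76.371500, -170.882767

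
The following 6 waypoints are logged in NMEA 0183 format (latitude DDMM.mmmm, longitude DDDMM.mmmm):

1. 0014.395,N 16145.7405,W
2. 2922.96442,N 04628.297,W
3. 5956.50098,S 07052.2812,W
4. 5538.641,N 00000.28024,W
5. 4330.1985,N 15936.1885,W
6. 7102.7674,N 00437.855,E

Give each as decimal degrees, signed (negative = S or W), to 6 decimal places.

1. 0.239917, -161.762342
2. 29.382740, -46.471617
3. -59.941683, -70.871353
4. 55.644017, -0.004671
5. 43.503308, -159.603142
6. 71.046123, 4.630917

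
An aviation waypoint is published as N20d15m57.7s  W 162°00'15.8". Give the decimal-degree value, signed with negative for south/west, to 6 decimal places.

20.266028, -162.004389

φ: 20 + 15/60 + 57.7/3600 = 20.2660278
N → positive
Lon: 162 + 0/60 + 15.8/3600 = 162.0043889
W ⇒ negate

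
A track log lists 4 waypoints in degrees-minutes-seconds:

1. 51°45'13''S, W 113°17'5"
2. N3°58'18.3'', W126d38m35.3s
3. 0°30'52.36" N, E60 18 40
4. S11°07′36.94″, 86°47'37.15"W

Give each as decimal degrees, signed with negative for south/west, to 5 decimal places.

Point 1:
  Latitude: 45′ + 13″ = 45.21667′; 51 + 45.21667/60 = 51.753611
  hemisphere S, so the sign is −
  Lon: 113 + 17/60 + 5/3600 = 113.284722
  W → negative
Point 2:
  Latitude: 3 + 58/60 + 18.3/3600 = 3.971750
  N → positive
  Lon: 38′ + 35.3″ = 38.58833′; 126 + 38.58833/60 = 126.643139
  W → negative
Point 3:
  Latitude: 0° + 30/60 + 52.36/3600 = 0 + 0.500000 + 0.014544 = 0.514544
  N ⇒ keep positive
  Longitude: 60° + 18/60 + 40/3600 = 60 + 0.300000 + 0.011111 = 60.311111
  E ⇒ keep positive
Point 4:
  Lat: 11° + 7/60 + 36.94/3600 = 11 + 0.116667 + 0.010261 = 11.126928
  hemisphere S, so the sign is −
  Lon: 47′ + 37.15″ = 47.61917′; 86 + 47.61917/60 = 86.793653
  W → negative

1. -51.75361, -113.28472
2. 3.97175, -126.64314
3. 0.51454, 60.31111
4. -11.12693, -86.79365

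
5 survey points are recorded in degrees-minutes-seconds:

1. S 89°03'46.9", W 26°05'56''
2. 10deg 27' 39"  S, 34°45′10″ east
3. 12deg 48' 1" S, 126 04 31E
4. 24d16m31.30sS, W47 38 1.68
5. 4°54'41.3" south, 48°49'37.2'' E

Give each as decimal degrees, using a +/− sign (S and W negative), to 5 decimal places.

Point 1:
  Lat: 3′ + 46.9″ = 3.78167′; 89 + 3.78167/60 = 89.063028
  S ⇒ negate
  Lon: 5′ + 56″ = 5.93333′; 26 + 5.93333/60 = 26.098889
  hemisphere W, so the sign is −
Point 2:
  Latitude: 10° + 27/60 + 39/3600 = 10 + 0.450000 + 0.010833 = 10.460833
  S ⇒ negate
  Lon: 34° + 45/60 + 10/3600 = 34 + 0.750000 + 0.002778 = 34.752778
  E → positive
Point 3:
  φ: 12° + 48/60 + 1/3600 = 12 + 0.800000 + 0.000278 = 12.800278
  hemisphere S, so the sign is −
  Longitude: 4′ + 31″ = 4.51667′; 126 + 4.51667/60 = 126.075278
  E → positive
Point 4:
  Latitude: 24° + 16/60 + 31.3/3600 = 24 + 0.266667 + 0.008694 = 24.275361
  S → negative
  λ: 38′ + 1.68″ = 38.02800′; 47 + 38.02800/60 = 47.633800
  W ⇒ negate
Point 5:
  Latitude: 4 + 54/60 + 41.3/3600 = 4.911472
  S ⇒ negate
  Lon: 48° + 49/60 + 37.2/3600 = 48 + 0.816667 + 0.010333 = 48.827000
  E → positive

1. -89.06303, -26.09889
2. -10.46083, 34.75278
3. -12.80028, 126.07528
4. -24.27536, -47.63380
5. -4.91147, 48.82700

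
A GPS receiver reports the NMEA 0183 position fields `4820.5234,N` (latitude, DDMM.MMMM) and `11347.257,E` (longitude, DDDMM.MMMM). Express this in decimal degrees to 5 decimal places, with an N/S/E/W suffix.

Lat: split at 2 digits → 48° and 20.5234′; 48 + 20.5234/60 = 48.342057
Longitude: degrees = first 3 digits = 113, minutes = 47.257; 113 + 47.257/60 = 113.787617

48.34206° N, 113.78762° E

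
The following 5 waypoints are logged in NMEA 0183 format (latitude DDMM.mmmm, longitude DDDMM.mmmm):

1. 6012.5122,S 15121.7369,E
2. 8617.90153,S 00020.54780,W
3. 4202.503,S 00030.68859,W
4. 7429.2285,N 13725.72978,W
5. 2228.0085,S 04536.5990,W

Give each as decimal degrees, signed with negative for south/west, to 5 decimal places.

Point 1:
  φ: degrees = first 2 digits = 60, minutes = 12.5122; 60 + 12.5122/60 = 60.208537
  S → negative
  Longitude: degrees = first 3 digits = 151, minutes = 21.7369; 151 + 21.7369/60 = 151.362282
  E → positive
Point 2:
  φ: degrees = first 2 digits = 86, minutes = 17.90153; 86 + 17.90153/60 = 86.298359
  hemisphere S, so the sign is −
  Longitude: degrees = first 3 digits = 0, minutes = 20.5478; 0 + 20.5478/60 = 0.342463
  W → negative
Point 3:
  φ: split at 2 digits → 42° and 2.503′; 42 + 2.503/60 = 42.041717
  S → negative
  Longitude: degrees = first 3 digits = 0, minutes = 30.68859; 0 + 30.68859/60 = 0.511477
  W ⇒ negate
Point 4:
  Lat: degrees = first 2 digits = 74, minutes = 29.2285; 74 + 29.2285/60 = 74.487142
  N ⇒ keep positive
  λ: split at 3 digits → 137° and 25.72978′; 137 + 25.72978/60 = 137.428830
  W ⇒ negate
Point 5:
  φ: split at 2 digits → 22° and 28.0085′; 22 + 28.0085/60 = 22.466808
  S → negative
  Longitude: split at 3 digits → 045° and 36.599′; 45 + 36.599/60 = 45.609983
  W → negative

1. -60.20854, 151.36228
2. -86.29836, -0.34246
3. -42.04172, -0.51148
4. 74.48714, -137.42883
5. -22.46681, -45.60998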